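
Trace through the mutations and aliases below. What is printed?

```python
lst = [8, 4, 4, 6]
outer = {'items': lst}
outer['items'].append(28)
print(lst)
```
[8, 4, 4, 6, 28]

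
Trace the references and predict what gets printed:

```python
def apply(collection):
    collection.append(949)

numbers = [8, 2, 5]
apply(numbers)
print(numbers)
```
[8, 2, 5, 949]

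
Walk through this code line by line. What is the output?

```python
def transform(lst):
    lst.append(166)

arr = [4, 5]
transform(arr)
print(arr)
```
[4, 5, 166]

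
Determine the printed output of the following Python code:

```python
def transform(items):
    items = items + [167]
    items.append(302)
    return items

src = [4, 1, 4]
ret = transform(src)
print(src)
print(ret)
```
[4, 1, 4]
[4, 1, 4, 167, 302]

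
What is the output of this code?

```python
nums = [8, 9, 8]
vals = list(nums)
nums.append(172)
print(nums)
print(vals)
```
[8, 9, 8, 172]
[8, 9, 8]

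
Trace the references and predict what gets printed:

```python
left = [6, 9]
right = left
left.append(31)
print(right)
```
[6, 9, 31]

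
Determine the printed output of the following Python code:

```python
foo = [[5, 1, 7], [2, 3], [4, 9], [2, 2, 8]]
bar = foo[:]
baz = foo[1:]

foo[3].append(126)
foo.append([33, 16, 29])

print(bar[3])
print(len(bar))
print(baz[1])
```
[2, 2, 8, 126]
4
[4, 9]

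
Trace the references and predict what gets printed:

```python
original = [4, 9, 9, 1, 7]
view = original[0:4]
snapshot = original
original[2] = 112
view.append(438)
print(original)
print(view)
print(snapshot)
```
[4, 9, 112, 1, 7]
[4, 9, 9, 1, 438]
[4, 9, 112, 1, 7]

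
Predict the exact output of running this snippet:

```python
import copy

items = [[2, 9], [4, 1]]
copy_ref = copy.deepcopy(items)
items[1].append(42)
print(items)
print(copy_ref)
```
[[2, 9], [4, 1, 42]]
[[2, 9], [4, 1]]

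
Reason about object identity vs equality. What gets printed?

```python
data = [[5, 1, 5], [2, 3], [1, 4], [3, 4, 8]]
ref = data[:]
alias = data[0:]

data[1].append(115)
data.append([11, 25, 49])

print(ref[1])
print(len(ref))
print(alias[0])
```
[2, 3, 115]
4
[5, 1, 5]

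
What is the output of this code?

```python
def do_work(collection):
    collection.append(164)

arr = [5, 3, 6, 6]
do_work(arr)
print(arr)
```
[5, 3, 6, 6, 164]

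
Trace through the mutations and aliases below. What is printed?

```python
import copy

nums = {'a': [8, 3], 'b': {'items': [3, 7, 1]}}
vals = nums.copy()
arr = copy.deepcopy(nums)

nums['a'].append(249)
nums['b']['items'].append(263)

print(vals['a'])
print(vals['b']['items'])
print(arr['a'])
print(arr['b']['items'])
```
[8, 3, 249]
[3, 7, 1, 263]
[8, 3]
[3, 7, 1]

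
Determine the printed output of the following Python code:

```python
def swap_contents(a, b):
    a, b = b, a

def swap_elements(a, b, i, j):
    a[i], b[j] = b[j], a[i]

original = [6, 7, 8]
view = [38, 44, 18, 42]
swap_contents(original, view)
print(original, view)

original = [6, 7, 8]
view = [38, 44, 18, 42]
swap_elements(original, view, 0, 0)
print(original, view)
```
[6, 7, 8] [38, 44, 18, 42]
[38, 7, 8] [6, 44, 18, 42]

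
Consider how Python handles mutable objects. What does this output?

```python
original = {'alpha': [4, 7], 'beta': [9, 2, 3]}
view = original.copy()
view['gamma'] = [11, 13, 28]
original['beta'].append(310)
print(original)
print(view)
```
{'alpha': [4, 7], 'beta': [9, 2, 3, 310]}
{'alpha': [4, 7], 'beta': [9, 2, 3, 310], 'gamma': [11, 13, 28]}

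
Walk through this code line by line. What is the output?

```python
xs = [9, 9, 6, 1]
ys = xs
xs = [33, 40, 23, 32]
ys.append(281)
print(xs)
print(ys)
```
[33, 40, 23, 32]
[9, 9, 6, 1, 281]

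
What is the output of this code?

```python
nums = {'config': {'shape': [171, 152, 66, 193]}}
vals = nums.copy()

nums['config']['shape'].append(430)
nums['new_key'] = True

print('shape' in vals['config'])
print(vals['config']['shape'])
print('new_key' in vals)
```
True
[171, 152, 66, 193, 430]
False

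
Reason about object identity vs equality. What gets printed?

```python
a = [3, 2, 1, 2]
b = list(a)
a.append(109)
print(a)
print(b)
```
[3, 2, 1, 2, 109]
[3, 2, 1, 2]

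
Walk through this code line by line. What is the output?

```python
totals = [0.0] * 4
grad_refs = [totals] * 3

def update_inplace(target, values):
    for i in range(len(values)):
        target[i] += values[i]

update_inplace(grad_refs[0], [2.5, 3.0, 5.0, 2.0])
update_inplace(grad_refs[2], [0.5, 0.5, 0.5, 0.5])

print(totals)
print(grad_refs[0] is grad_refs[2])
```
[3.0, 3.5, 5.5, 2.5]
True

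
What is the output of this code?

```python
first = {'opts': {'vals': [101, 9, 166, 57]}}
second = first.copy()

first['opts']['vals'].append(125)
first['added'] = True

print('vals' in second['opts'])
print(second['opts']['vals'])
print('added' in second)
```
True
[101, 9, 166, 57, 125]
False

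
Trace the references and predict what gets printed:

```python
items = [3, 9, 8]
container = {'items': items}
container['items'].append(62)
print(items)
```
[3, 9, 8, 62]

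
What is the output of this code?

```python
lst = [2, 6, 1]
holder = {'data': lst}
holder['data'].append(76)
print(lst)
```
[2, 6, 1, 76]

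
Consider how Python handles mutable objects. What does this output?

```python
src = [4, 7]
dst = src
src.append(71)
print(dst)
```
[4, 7, 71]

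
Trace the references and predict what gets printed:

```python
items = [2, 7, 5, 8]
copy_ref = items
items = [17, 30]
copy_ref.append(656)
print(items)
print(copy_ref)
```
[17, 30]
[2, 7, 5, 8, 656]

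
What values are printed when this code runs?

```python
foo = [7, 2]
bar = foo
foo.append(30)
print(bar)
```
[7, 2, 30]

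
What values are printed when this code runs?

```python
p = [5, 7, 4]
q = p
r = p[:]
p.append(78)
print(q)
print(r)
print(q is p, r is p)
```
[5, 7, 4, 78]
[5, 7, 4]
True False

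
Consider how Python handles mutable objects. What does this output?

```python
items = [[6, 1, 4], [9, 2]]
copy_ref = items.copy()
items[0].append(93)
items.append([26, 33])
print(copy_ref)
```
[[6, 1, 4, 93], [9, 2]]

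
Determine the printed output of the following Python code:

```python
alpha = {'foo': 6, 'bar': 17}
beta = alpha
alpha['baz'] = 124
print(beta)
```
{'foo': 6, 'bar': 17, 'baz': 124}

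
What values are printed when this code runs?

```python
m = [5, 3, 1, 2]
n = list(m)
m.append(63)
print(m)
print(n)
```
[5, 3, 1, 2, 63]
[5, 3, 1, 2]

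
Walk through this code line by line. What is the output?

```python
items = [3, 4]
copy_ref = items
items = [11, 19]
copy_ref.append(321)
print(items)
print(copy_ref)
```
[11, 19]
[3, 4, 321]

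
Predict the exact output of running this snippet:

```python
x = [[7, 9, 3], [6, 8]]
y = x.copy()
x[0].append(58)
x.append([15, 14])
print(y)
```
[[7, 9, 3, 58], [6, 8]]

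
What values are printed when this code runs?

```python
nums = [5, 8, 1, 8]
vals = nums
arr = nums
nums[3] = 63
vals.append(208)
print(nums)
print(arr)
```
[5, 8, 1, 63, 208]
[5, 8, 1, 63, 208]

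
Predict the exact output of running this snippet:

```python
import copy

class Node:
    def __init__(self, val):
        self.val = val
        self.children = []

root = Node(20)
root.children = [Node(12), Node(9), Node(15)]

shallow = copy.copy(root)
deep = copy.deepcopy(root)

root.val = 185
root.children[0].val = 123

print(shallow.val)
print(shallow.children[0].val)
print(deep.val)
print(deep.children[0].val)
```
20
123
20
12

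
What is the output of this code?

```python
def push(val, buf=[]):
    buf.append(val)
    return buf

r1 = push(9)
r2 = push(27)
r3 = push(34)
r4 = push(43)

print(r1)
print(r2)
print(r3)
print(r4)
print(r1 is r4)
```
[9, 27, 34, 43]
[9, 27, 34, 43]
[9, 27, 34, 43]
[9, 27, 34, 43]
True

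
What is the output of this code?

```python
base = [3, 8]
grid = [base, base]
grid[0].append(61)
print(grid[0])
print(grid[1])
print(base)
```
[3, 8, 61]
[3, 8, 61]
[3, 8, 61]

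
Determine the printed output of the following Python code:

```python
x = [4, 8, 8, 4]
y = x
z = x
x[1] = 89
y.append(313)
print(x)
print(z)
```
[4, 89, 8, 4, 313]
[4, 89, 8, 4, 313]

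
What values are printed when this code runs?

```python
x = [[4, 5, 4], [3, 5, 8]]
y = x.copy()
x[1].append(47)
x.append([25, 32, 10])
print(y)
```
[[4, 5, 4], [3, 5, 8, 47]]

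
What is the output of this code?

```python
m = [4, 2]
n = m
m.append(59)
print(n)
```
[4, 2, 59]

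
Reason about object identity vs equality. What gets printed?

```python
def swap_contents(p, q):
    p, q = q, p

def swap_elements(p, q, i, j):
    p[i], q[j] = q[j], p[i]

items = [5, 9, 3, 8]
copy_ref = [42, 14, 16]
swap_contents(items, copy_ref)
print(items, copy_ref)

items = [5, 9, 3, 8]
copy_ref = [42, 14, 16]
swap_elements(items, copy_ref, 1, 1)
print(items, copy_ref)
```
[5, 9, 3, 8] [42, 14, 16]
[5, 14, 3, 8] [42, 9, 16]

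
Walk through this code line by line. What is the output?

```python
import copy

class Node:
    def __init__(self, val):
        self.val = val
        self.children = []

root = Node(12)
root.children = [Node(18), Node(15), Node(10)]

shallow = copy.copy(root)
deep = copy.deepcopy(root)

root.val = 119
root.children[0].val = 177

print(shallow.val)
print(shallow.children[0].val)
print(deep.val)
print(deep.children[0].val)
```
12
177
12
18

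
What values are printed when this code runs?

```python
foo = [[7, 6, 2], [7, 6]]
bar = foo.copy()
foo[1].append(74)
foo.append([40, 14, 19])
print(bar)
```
[[7, 6, 2], [7, 6, 74]]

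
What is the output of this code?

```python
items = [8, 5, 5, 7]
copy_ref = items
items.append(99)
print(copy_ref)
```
[8, 5, 5, 7, 99]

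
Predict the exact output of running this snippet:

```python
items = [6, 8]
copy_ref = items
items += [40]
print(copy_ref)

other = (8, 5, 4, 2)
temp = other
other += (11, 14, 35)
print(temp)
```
[6, 8, 40]
(8, 5, 4, 2)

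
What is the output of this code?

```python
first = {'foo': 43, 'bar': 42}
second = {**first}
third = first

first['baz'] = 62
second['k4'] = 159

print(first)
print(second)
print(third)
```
{'foo': 43, 'bar': 42, 'baz': 62}
{'foo': 43, 'bar': 42, 'k4': 159}
{'foo': 43, 'bar': 42, 'baz': 62}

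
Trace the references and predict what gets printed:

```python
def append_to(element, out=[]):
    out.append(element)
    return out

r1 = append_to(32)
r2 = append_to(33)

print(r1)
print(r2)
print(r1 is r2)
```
[32, 33]
[32, 33]
True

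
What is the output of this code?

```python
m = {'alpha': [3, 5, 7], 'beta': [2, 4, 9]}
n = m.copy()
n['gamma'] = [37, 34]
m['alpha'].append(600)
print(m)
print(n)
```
{'alpha': [3, 5, 7, 600], 'beta': [2, 4, 9]}
{'alpha': [3, 5, 7, 600], 'beta': [2, 4, 9], 'gamma': [37, 34]}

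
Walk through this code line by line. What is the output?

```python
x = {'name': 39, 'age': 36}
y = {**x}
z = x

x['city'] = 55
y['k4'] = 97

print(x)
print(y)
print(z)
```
{'name': 39, 'age': 36, 'city': 55}
{'name': 39, 'age': 36, 'k4': 97}
{'name': 39, 'age': 36, 'city': 55}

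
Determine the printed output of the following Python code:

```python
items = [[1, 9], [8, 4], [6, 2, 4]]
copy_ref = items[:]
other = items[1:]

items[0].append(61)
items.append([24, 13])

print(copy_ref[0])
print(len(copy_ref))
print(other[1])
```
[1, 9, 61]
3
[6, 2, 4]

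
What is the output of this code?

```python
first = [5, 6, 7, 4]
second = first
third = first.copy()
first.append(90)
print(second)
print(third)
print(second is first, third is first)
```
[5, 6, 7, 4, 90]
[5, 6, 7, 4]
True False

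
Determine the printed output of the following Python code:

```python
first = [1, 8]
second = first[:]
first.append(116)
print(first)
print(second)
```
[1, 8, 116]
[1, 8]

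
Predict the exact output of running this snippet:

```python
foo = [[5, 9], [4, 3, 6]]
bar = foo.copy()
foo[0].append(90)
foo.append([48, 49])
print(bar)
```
[[5, 9, 90], [4, 3, 6]]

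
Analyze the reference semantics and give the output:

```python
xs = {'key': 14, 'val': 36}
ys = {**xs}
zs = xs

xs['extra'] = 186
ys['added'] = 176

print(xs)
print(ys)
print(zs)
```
{'key': 14, 'val': 36, 'extra': 186}
{'key': 14, 'val': 36, 'added': 176}
{'key': 14, 'val': 36, 'extra': 186}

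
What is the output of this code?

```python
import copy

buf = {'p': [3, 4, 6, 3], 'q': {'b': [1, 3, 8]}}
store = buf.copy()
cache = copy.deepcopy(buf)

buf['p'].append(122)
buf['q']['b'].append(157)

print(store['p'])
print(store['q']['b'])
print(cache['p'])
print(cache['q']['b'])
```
[3, 4, 6, 3, 122]
[1, 3, 8, 157]
[3, 4, 6, 3]
[1, 3, 8]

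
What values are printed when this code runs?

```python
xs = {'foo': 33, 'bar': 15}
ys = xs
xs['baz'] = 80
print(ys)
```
{'foo': 33, 'bar': 15, 'baz': 80}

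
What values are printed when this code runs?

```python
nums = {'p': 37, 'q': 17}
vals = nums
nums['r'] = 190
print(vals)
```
{'p': 37, 'q': 17, 'r': 190}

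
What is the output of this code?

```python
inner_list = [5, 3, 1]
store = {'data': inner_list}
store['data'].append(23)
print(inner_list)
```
[5, 3, 1, 23]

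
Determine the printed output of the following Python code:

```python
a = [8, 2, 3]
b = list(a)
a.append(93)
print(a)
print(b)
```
[8, 2, 3, 93]
[8, 2, 3]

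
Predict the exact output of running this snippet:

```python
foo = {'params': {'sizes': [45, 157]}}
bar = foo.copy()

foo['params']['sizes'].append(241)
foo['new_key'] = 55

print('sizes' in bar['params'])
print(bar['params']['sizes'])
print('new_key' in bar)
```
True
[45, 157, 241]
False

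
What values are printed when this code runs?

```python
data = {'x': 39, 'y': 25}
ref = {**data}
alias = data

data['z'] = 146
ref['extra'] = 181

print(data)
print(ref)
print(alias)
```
{'x': 39, 'y': 25, 'z': 146}
{'x': 39, 'y': 25, 'extra': 181}
{'x': 39, 'y': 25, 'z': 146}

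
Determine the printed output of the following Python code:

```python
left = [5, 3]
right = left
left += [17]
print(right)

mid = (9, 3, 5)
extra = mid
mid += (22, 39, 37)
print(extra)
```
[5, 3, 17]
(9, 3, 5)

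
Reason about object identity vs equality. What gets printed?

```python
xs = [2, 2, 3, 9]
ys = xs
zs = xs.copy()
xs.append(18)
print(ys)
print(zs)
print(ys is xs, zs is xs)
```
[2, 2, 3, 9, 18]
[2, 2, 3, 9]
True False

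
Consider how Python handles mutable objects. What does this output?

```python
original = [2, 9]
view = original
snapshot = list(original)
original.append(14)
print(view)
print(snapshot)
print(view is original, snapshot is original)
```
[2, 9, 14]
[2, 9]
True False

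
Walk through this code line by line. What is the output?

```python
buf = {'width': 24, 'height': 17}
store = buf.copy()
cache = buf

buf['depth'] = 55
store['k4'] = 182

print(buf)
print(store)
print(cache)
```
{'width': 24, 'height': 17, 'depth': 55}
{'width': 24, 'height': 17, 'k4': 182}
{'width': 24, 'height': 17, 'depth': 55}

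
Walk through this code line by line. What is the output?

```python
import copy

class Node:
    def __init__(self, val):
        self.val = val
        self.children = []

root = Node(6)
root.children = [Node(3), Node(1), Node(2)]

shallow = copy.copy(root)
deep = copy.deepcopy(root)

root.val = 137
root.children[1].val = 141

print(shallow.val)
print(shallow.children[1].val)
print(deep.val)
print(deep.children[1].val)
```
6
141
6
1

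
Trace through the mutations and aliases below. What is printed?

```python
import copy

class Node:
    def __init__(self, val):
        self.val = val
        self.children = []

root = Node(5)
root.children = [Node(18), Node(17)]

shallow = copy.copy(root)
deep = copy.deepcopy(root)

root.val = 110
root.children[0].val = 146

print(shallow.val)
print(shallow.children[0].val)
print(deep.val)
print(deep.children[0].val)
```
5
146
5
18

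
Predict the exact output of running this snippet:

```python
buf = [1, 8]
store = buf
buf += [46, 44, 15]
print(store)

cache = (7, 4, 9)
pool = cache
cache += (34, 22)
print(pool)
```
[1, 8, 46, 44, 15]
(7, 4, 9)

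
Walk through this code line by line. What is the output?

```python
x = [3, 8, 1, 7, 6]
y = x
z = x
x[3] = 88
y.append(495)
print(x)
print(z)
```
[3, 8, 1, 88, 6, 495]
[3, 8, 1, 88, 6, 495]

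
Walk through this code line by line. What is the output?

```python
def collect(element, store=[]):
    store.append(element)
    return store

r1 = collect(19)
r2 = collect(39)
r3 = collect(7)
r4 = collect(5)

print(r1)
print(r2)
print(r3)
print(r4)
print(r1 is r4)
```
[19, 39, 7, 5]
[19, 39, 7, 5]
[19, 39, 7, 5]
[19, 39, 7, 5]
True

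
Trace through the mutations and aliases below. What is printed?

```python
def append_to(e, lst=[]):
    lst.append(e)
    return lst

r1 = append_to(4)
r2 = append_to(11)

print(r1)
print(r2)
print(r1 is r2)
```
[4, 11]
[4, 11]
True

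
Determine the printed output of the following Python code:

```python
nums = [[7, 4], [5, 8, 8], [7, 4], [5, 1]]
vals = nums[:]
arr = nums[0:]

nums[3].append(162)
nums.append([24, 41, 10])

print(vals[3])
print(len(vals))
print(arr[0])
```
[5, 1, 162]
4
[7, 4]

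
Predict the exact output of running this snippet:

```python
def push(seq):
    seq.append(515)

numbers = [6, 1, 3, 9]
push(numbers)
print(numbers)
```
[6, 1, 3, 9, 515]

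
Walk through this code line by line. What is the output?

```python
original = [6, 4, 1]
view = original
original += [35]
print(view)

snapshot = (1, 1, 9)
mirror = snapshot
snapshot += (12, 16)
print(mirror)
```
[6, 4, 1, 35]
(1, 1, 9)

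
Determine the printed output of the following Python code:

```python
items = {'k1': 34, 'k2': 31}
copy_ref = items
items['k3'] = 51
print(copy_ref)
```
{'k1': 34, 'k2': 31, 'k3': 51}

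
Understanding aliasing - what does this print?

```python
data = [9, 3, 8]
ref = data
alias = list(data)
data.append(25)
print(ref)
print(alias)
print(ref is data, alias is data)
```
[9, 3, 8, 25]
[9, 3, 8]
True False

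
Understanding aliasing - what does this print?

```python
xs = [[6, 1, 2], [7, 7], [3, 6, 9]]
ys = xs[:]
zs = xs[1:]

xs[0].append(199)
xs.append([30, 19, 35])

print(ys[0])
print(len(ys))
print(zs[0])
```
[6, 1, 2, 199]
3
[7, 7]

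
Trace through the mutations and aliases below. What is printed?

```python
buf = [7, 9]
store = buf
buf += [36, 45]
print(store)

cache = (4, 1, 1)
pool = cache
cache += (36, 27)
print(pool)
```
[7, 9, 36, 45]
(4, 1, 1)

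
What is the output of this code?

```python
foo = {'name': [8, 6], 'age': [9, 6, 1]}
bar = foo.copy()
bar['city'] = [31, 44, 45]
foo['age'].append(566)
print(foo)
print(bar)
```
{'name': [8, 6], 'age': [9, 6, 1, 566]}
{'name': [8, 6], 'age': [9, 6, 1, 566], 'city': [31, 44, 45]}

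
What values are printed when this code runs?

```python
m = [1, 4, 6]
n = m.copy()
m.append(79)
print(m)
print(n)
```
[1, 4, 6, 79]
[1, 4, 6]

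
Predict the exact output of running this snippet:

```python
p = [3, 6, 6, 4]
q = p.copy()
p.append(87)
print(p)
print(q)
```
[3, 6, 6, 4, 87]
[3, 6, 6, 4]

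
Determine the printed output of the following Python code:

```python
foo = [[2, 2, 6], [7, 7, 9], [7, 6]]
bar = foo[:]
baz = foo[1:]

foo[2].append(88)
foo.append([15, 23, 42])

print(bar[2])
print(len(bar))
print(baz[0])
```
[7, 6, 88]
3
[7, 7, 9]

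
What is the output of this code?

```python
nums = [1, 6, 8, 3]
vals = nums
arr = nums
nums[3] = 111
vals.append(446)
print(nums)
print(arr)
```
[1, 6, 8, 111, 446]
[1, 6, 8, 111, 446]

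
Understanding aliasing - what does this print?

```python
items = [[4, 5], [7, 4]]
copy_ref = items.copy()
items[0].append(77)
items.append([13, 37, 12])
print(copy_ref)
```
[[4, 5, 77], [7, 4]]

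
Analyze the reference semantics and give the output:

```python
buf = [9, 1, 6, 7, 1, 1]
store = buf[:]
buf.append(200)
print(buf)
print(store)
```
[9, 1, 6, 7, 1, 1, 200]
[9, 1, 6, 7, 1, 1]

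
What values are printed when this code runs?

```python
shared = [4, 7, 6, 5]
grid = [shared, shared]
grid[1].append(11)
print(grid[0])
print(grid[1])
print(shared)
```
[4, 7, 6, 5, 11]
[4, 7, 6, 5, 11]
[4, 7, 6, 5, 11]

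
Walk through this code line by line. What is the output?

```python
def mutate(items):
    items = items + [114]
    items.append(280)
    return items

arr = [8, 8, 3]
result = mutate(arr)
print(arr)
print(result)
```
[8, 8, 3]
[8, 8, 3, 114, 280]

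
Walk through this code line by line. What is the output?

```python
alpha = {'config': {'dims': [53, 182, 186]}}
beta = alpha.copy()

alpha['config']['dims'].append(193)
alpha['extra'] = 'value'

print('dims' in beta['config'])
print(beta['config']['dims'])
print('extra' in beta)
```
True
[53, 182, 186, 193]
False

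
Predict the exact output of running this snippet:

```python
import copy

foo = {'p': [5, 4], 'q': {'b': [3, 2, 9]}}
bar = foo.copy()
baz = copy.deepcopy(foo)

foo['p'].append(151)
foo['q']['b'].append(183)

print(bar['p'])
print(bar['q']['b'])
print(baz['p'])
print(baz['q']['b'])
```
[5, 4, 151]
[3, 2, 9, 183]
[5, 4]
[3, 2, 9]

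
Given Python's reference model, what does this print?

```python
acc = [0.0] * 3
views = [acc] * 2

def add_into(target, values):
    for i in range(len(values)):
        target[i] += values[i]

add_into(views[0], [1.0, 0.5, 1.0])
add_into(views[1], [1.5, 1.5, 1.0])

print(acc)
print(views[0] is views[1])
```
[2.5, 2.0, 2.0]
True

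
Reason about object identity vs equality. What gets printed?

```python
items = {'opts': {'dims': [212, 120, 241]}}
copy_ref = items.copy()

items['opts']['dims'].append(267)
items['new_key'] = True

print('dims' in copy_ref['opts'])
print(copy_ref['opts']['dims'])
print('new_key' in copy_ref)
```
True
[212, 120, 241, 267]
False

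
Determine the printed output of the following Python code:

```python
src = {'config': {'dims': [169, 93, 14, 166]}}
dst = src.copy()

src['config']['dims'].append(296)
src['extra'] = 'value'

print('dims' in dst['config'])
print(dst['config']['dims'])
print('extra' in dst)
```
True
[169, 93, 14, 166, 296]
False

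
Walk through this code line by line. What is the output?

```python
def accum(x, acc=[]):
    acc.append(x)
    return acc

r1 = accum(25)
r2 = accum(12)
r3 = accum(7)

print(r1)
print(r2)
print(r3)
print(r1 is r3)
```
[25, 12, 7]
[25, 12, 7]
[25, 12, 7]
True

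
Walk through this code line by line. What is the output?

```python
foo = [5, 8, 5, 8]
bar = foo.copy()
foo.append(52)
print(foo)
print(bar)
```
[5, 8, 5, 8, 52]
[5, 8, 5, 8]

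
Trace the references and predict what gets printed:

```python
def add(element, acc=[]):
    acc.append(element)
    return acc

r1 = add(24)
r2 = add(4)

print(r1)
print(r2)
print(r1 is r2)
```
[24, 4]
[24, 4]
True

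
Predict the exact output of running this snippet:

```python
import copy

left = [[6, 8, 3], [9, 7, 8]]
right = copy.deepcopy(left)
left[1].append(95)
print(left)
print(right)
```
[[6, 8, 3], [9, 7, 8, 95]]
[[6, 8, 3], [9, 7, 8]]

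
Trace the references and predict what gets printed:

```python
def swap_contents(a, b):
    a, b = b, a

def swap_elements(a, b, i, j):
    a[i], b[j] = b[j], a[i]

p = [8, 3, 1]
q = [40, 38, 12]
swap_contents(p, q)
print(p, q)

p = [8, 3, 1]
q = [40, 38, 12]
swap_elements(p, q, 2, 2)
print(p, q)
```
[8, 3, 1] [40, 38, 12]
[8, 3, 12] [40, 38, 1]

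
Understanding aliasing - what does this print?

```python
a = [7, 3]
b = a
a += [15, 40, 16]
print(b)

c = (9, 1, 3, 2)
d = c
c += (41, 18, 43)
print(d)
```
[7, 3, 15, 40, 16]
(9, 1, 3, 2)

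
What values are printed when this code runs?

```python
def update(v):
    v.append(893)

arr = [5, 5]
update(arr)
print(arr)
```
[5, 5, 893]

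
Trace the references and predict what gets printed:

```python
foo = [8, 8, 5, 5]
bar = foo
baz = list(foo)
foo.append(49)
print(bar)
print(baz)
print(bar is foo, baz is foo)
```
[8, 8, 5, 5, 49]
[8, 8, 5, 5]
True False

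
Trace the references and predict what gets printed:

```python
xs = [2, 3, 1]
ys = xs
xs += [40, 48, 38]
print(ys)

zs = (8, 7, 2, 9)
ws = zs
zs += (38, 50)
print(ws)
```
[2, 3, 1, 40, 48, 38]
(8, 7, 2, 9)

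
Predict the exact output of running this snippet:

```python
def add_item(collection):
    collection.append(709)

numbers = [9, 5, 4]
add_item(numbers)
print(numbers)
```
[9, 5, 4, 709]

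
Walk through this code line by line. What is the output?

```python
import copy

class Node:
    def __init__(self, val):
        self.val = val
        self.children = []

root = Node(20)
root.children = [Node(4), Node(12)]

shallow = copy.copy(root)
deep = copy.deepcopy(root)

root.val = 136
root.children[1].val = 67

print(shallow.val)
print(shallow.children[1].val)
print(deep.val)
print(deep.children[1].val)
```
20
67
20
12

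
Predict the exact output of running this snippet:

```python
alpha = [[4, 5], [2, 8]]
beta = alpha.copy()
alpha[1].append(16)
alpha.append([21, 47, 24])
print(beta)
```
[[4, 5], [2, 8, 16]]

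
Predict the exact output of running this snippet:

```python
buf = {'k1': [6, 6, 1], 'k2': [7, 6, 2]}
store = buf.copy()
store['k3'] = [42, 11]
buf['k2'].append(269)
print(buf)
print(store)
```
{'k1': [6, 6, 1], 'k2': [7, 6, 2, 269]}
{'k1': [6, 6, 1], 'k2': [7, 6, 2, 269], 'k3': [42, 11]}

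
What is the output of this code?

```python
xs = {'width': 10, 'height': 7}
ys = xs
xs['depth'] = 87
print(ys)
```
{'width': 10, 'height': 7, 'depth': 87}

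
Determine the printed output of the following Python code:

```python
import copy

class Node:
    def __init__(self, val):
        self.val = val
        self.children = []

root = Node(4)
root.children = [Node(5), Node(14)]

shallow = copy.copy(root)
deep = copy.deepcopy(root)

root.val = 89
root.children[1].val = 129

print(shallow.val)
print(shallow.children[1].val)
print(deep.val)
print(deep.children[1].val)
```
4
129
4
14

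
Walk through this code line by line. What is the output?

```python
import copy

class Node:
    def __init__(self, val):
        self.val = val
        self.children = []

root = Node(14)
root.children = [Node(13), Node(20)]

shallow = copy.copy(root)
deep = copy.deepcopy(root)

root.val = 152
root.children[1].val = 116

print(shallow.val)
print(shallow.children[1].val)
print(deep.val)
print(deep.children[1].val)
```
14
116
14
20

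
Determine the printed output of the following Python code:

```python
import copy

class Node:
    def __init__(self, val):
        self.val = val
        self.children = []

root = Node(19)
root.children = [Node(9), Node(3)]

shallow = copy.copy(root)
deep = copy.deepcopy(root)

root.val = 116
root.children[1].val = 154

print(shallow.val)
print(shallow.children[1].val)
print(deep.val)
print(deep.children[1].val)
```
19
154
19
3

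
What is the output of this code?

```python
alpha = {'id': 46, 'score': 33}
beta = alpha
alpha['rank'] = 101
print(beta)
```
{'id': 46, 'score': 33, 'rank': 101}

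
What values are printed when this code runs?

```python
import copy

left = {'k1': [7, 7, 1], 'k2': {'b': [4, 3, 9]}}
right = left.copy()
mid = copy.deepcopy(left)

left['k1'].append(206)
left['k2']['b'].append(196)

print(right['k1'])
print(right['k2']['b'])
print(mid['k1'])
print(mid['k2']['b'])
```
[7, 7, 1, 206]
[4, 3, 9, 196]
[7, 7, 1]
[4, 3, 9]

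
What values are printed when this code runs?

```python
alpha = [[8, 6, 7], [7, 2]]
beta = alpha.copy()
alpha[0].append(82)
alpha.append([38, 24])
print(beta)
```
[[8, 6, 7, 82], [7, 2]]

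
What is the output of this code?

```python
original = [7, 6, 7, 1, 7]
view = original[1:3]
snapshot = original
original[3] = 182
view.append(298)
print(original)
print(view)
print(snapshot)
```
[7, 6, 7, 182, 7]
[6, 7, 298]
[7, 6, 7, 182, 7]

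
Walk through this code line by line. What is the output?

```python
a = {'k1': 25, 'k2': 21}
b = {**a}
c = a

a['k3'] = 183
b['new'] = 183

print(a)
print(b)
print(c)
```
{'k1': 25, 'k2': 21, 'k3': 183}
{'k1': 25, 'k2': 21, 'new': 183}
{'k1': 25, 'k2': 21, 'k3': 183}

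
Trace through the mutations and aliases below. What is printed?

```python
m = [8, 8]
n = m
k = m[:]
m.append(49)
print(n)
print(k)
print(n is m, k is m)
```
[8, 8, 49]
[8, 8]
True False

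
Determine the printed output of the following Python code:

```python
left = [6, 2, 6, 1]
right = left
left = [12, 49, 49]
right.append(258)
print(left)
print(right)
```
[12, 49, 49]
[6, 2, 6, 1, 258]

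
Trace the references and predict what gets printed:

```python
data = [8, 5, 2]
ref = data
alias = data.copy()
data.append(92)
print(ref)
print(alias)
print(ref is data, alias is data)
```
[8, 5, 2, 92]
[8, 5, 2]
True False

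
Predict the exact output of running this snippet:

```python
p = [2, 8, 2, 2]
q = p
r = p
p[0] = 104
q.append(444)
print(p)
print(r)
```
[104, 8, 2, 2, 444]
[104, 8, 2, 2, 444]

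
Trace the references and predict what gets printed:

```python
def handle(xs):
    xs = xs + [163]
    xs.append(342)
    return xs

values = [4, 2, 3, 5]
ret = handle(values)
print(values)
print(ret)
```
[4, 2, 3, 5]
[4, 2, 3, 5, 163, 342]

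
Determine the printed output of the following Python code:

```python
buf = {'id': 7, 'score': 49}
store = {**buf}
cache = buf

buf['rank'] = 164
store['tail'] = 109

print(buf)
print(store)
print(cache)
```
{'id': 7, 'score': 49, 'rank': 164}
{'id': 7, 'score': 49, 'tail': 109}
{'id': 7, 'score': 49, 'rank': 164}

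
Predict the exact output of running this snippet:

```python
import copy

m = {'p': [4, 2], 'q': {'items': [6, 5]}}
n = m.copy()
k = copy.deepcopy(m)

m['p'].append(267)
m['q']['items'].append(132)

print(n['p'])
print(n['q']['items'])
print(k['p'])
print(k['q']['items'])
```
[4, 2, 267]
[6, 5, 132]
[4, 2]
[6, 5]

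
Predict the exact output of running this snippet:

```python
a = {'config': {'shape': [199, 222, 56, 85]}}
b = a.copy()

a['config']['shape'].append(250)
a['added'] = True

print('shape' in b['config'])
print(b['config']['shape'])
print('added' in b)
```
True
[199, 222, 56, 85, 250]
False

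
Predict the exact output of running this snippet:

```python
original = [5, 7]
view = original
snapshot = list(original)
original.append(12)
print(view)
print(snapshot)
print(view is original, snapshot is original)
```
[5, 7, 12]
[5, 7]
True False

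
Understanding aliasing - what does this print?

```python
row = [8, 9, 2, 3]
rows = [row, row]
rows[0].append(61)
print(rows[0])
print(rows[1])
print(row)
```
[8, 9, 2, 3, 61]
[8, 9, 2, 3, 61]
[8, 9, 2, 3, 61]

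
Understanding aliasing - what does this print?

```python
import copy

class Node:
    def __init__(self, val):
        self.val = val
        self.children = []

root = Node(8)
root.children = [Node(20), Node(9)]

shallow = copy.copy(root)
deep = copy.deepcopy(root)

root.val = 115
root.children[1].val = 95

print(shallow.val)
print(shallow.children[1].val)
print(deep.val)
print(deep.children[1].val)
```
8
95
8
9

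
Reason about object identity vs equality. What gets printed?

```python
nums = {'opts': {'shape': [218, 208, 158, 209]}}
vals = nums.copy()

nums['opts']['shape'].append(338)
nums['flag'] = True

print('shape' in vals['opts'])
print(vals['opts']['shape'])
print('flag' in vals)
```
True
[218, 208, 158, 209, 338]
False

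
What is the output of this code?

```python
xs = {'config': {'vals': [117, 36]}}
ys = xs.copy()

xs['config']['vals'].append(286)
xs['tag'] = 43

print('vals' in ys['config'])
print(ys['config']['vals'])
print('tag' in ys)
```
True
[117, 36, 286]
False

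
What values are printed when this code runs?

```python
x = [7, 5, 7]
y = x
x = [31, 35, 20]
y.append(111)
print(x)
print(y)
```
[31, 35, 20]
[7, 5, 7, 111]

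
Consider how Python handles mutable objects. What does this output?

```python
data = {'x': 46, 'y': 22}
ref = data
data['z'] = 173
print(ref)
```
{'x': 46, 'y': 22, 'z': 173}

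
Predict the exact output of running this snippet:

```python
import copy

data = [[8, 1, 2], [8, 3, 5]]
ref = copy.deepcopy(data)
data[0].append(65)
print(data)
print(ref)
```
[[8, 1, 2, 65], [8, 3, 5]]
[[8, 1, 2], [8, 3, 5]]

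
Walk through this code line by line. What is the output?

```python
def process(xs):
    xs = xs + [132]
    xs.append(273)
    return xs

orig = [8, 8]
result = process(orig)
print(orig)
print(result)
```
[8, 8]
[8, 8, 132, 273]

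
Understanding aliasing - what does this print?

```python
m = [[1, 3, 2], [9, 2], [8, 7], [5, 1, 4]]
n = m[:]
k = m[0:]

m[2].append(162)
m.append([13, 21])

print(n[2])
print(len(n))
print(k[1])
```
[8, 7, 162]
4
[9, 2]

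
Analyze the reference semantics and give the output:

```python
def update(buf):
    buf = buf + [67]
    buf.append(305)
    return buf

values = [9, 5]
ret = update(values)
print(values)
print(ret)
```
[9, 5]
[9, 5, 67, 305]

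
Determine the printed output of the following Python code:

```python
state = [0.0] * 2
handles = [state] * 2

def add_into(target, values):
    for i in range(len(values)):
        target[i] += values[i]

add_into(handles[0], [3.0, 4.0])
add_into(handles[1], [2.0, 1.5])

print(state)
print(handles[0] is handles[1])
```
[5.0, 5.5]
True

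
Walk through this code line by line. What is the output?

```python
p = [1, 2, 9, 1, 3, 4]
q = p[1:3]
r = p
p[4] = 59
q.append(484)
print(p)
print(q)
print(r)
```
[1, 2, 9, 1, 59, 4]
[2, 9, 484]
[1, 2, 9, 1, 59, 4]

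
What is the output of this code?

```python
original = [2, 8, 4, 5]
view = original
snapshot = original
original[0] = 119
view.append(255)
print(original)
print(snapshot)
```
[119, 8, 4, 5, 255]
[119, 8, 4, 5, 255]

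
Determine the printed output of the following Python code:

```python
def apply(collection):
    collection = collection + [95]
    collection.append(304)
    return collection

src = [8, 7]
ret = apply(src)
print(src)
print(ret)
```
[8, 7]
[8, 7, 95, 304]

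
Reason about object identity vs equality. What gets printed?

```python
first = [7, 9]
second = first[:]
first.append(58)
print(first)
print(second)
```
[7, 9, 58]
[7, 9]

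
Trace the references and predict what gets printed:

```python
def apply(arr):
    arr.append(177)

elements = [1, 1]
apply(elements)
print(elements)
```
[1, 1, 177]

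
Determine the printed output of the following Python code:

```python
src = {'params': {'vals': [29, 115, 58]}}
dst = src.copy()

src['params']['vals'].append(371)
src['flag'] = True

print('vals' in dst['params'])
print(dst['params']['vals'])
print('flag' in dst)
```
True
[29, 115, 58, 371]
False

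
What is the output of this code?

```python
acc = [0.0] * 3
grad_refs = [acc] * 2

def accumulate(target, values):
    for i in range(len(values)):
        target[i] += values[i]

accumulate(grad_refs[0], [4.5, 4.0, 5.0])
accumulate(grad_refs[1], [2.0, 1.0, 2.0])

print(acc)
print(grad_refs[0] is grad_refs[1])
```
[6.5, 5.0, 7.0]
True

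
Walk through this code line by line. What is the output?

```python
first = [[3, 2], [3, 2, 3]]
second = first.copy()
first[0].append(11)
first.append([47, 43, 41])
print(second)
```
[[3, 2, 11], [3, 2, 3]]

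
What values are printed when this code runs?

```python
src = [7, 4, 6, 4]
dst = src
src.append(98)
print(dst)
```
[7, 4, 6, 4, 98]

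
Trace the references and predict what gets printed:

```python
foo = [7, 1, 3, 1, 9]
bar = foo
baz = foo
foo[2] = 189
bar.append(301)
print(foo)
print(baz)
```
[7, 1, 189, 1, 9, 301]
[7, 1, 189, 1, 9, 301]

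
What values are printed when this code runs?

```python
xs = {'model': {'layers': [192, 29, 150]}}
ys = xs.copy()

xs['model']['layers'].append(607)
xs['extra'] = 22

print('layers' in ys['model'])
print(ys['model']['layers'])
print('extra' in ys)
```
True
[192, 29, 150, 607]
False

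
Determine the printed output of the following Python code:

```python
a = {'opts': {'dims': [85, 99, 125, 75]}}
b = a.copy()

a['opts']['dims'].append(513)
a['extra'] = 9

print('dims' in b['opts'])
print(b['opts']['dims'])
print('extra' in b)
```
True
[85, 99, 125, 75, 513]
False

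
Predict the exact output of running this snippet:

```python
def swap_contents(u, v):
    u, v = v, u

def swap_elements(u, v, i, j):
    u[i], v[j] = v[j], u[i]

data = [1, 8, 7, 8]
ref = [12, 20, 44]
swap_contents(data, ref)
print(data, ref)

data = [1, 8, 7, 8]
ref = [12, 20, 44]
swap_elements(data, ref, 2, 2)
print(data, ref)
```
[1, 8, 7, 8] [12, 20, 44]
[1, 8, 44, 8] [12, 20, 7]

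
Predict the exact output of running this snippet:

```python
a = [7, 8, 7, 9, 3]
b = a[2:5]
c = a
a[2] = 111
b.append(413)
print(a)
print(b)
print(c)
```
[7, 8, 111, 9, 3]
[7, 9, 3, 413]
[7, 8, 111, 9, 3]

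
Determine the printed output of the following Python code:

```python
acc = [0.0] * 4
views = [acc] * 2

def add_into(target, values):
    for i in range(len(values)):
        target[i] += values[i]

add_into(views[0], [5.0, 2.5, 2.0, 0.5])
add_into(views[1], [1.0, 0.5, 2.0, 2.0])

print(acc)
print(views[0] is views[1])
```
[6.0, 3.0, 4.0, 2.5]
True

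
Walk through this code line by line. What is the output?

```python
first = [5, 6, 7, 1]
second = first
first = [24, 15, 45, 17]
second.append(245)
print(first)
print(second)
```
[24, 15, 45, 17]
[5, 6, 7, 1, 245]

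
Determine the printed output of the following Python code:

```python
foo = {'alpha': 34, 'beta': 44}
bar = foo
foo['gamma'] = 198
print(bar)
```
{'alpha': 34, 'beta': 44, 'gamma': 198}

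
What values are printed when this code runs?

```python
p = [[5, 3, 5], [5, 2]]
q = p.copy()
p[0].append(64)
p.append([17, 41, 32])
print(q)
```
[[5, 3, 5, 64], [5, 2]]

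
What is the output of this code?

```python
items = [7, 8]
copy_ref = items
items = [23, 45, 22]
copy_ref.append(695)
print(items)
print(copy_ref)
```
[23, 45, 22]
[7, 8, 695]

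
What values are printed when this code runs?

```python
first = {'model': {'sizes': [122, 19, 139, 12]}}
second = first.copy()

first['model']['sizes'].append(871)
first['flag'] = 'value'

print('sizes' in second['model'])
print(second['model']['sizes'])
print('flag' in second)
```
True
[122, 19, 139, 12, 871]
False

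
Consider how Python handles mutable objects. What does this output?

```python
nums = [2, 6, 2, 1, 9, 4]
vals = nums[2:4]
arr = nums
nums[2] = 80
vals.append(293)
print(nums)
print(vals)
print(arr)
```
[2, 6, 80, 1, 9, 4]
[2, 1, 293]
[2, 6, 80, 1, 9, 4]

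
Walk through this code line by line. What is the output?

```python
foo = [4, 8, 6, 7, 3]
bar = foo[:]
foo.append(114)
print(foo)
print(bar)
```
[4, 8, 6, 7, 3, 114]
[4, 8, 6, 7, 3]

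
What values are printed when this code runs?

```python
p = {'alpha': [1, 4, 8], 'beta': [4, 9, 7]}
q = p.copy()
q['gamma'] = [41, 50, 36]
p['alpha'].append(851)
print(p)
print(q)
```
{'alpha': [1, 4, 8, 851], 'beta': [4, 9, 7]}
{'alpha': [1, 4, 8, 851], 'beta': [4, 9, 7], 'gamma': [41, 50, 36]}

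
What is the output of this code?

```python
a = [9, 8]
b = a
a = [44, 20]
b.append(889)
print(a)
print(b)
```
[44, 20]
[9, 8, 889]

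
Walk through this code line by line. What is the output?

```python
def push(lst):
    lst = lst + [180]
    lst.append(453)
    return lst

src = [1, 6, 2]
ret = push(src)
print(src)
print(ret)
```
[1, 6, 2]
[1, 6, 2, 180, 453]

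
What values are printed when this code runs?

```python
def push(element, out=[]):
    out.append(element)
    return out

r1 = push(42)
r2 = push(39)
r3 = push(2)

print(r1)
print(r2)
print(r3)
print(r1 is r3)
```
[42, 39, 2]
[42, 39, 2]
[42, 39, 2]
True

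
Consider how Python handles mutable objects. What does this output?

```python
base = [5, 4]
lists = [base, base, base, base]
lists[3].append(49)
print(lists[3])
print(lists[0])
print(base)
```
[5, 4, 49]
[5, 4, 49]
[5, 4, 49]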